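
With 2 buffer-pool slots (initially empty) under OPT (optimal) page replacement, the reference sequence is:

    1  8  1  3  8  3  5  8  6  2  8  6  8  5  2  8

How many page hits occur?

7

1 → fault, frames [1]
8 → fault, frames [1, 8]
1 → hit
3 → fault, evict 1, frames [8, 3]
8 → hit
3 → hit
5 → fault, evict 3, frames [8, 5]
8 → hit
6 → fault, evict 5, frames [8, 6]
2 → fault, evict 6, frames [8, 2]
8 → hit
6 → fault, evict 2, frames [8, 6]
8 → hit
5 → fault, evict 6, frames [8, 5]
2 → fault, evict 5, frames [8, 2]
8 → hit
Hits: 7.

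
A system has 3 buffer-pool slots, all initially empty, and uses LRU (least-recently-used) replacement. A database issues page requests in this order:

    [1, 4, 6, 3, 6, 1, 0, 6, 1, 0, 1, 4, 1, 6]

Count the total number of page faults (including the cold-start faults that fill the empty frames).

8

1 -> miss, frames {1}
4 -> miss, frames {1,4}
6 -> miss, frames {1,4,6}
3 -> miss, evict 1, frames {4,6,3}
6 -> hit
1 -> miss, evict 4, frames {3,6,1}
0 -> miss, evict 3, frames {6,1,0}
6 -> hit
1 -> hit
0 -> hit
1 -> hit
4 -> miss, evict 6, frames {0,1,4}
1 -> hit
6 -> miss, evict 0, frames {4,1,6}
Page faults: 8.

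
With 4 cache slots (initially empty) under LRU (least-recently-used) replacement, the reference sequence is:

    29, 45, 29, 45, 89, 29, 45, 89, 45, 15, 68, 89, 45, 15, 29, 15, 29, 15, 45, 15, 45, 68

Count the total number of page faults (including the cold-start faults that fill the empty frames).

7

29 -> fault, frames (29)
45 -> fault, frames (29 45)
29 -> hit
45 -> hit
89 -> fault, frames (29 45 89)
29 -> hit
45 -> hit
89 -> hit
45 -> hit
15 -> fault, frames (29 89 45 15)
68 -> fault, evict 29, frames (89 45 15 68)
89 -> hit
45 -> hit
15 -> hit
29 -> fault, evict 68, frames (89 45 15 29)
15 -> hit
29 -> hit
15 -> hit
45 -> hit
15 -> hit
45 -> hit
68 -> fault, evict 89, frames (29 15 45 68)
Page faults: 7.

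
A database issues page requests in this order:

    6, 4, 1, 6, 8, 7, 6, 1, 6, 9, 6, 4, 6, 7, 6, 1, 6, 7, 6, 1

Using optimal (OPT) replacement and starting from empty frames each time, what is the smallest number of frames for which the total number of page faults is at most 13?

2

f=1: 20 faults
f=2: 12 faults
f=3: 8 faults
f=4: 7 faults
f=5: 6 faults
f=6: 6 faults
Smallest f with faults ≤ 13 is 2.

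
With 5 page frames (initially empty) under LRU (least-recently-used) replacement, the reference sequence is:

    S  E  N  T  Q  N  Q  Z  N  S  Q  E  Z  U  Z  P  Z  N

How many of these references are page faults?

S -> fault, frames {S}
E -> fault, frames {S,E}
N -> fault, frames {S,E,N}
T -> fault, frames {S,E,N,T}
Q -> fault, frames {S,E,N,T,Q}
N -> hit
Q -> hit
Z -> fault, evict S, frames {E,T,N,Q,Z}
N -> hit
S -> fault, evict E, frames {T,Q,Z,N,S}
Q -> hit
E -> fault, evict T, frames {Z,N,S,Q,E}
Z -> hit
U -> fault, evict N, frames {S,Q,E,Z,U}
Z -> hit
P -> fault, evict S, frames {Q,E,U,Z,P}
Z -> hit
N -> fault, evict Q, frames {E,U,P,Z,N}
Page faults: 11.

11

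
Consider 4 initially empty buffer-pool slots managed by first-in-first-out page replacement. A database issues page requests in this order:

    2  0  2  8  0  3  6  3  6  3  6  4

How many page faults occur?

6

2 → fault, frames (2)
0 → fault, frames (2 0)
2 → hit
8 → fault, frames (2 0 8)
0 → hit
3 → fault, frames (2 0 8 3)
6 → fault, evict 2, frames (0 8 3 6)
3 → hit
6 → hit
3 → hit
6 → hit
4 → fault, evict 0, frames (8 3 6 4)
Page faults: 6.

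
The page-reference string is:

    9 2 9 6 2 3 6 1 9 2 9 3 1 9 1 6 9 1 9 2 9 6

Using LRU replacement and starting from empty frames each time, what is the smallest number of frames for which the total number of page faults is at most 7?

f=1: 22 faults
f=2: 17 faults
f=3: 12 faults
f=4: 10 faults
f=5: 5 faults
Smallest f with faults ≤ 7 is 5.

5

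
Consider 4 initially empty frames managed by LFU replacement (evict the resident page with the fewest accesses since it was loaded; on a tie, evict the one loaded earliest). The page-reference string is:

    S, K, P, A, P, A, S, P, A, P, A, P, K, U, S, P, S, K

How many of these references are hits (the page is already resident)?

S -> miss, frames {S}
K -> miss, frames {S,K}
P -> miss, frames {S,K,P}
A -> miss, frames {S,K,P,A}
P -> hit
A -> hit
S -> hit
P -> hit
A -> hit
P -> hit
A -> hit
P -> hit
K -> hit
U -> miss, evict S, frames {K,P,A,U}
S -> miss, evict U, frames {K,P,A,S}
P -> hit
S -> hit
K -> hit
Hits: 12.

12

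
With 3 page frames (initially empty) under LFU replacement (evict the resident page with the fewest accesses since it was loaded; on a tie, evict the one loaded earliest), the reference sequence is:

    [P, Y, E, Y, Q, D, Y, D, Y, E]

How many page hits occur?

P → fault, frames (P)
Y → fault, frames (P Y)
E → fault, frames (P Y E)
Y → hit
Q → fault, evict P, frames (Y E Q)
D → fault, evict E, frames (Y Q D)
Y → hit
D → hit
Y → hit
E → fault, evict Q, frames (Y D E)
Hits: 4.

4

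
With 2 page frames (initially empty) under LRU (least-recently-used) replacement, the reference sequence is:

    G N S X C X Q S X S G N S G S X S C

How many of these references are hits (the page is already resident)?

4

G → fault, frames {G}
N → fault, frames {G,N}
S → fault, evict G, frames {N,S}
X → fault, evict N, frames {S,X}
C → fault, evict S, frames {X,C}
X → hit
Q → fault, evict C, frames {X,Q}
S → fault, evict X, frames {Q,S}
X → fault, evict Q, frames {S,X}
S → hit
G → fault, evict X, frames {S,G}
N → fault, evict S, frames {G,N}
S → fault, evict G, frames {N,S}
G → fault, evict N, frames {S,G}
S → hit
X → fault, evict G, frames {S,X}
S → hit
C → fault, evict X, frames {S,C}
Hits: 4.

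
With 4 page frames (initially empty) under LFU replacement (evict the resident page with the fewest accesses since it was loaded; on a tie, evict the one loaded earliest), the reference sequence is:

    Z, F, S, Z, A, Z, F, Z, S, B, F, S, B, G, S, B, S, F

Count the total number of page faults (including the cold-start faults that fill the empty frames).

Z -> miss, frames (Z)
F -> miss, frames (Z F)
S -> miss, frames (Z F S)
Z -> hit
A -> miss, frames (Z F S A)
Z -> hit
F -> hit
Z -> hit
S -> hit
B -> miss, evict A, frames (Z F S B)
F -> hit
S -> hit
B -> hit
G -> miss, evict B, frames (Z F S G)
S -> hit
B -> miss, evict G, frames (Z F S B)
S -> hit
F -> hit
Page faults: 7.

7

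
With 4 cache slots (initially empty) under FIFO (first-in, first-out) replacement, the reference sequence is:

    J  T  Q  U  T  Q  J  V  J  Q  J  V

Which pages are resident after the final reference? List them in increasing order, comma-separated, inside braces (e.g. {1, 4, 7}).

{J, Q, U, V}

J -> miss, frames [J]
T -> miss, frames [J, T]
Q -> miss, frames [J, T, Q]
U -> miss, frames [J, T, Q, U]
T -> hit
Q -> hit
J -> hit
V -> miss, evict J, frames [T, Q, U, V]
J -> miss, evict T, frames [Q, U, V, J]
Q -> hit
J -> hit
V -> hit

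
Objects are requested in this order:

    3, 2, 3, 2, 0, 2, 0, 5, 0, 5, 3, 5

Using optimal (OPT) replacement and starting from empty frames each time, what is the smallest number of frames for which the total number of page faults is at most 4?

3

f=1: 12 faults
f=2: 5 faults
f=3: 4 faults
f=4: 4 faults
Smallest f with faults ≤ 4 is 3.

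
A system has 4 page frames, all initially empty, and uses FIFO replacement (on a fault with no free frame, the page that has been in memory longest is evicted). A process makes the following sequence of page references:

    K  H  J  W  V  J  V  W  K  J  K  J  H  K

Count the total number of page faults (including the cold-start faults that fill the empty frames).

7

K → fault, frames [K]
H → fault, frames [K, H]
J → fault, frames [K, H, J]
W → fault, frames [K, H, J, W]
V → fault, evict K, frames [H, J, W, V]
J → hit
V → hit
W → hit
K → fault, evict H, frames [J, W, V, K]
J → hit
K → hit
J → hit
H → fault, evict J, frames [W, V, K, H]
K → hit
Page faults: 7.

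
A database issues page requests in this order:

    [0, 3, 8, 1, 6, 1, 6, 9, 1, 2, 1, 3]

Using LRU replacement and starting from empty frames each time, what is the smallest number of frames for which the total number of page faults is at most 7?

6

f=1: 12 faults
f=2: 9 faults
f=3: 8 faults
f=4: 8 faults
f=5: 8 faults
f=6: 7 faults
f=7: 7 faults
Smallest f with faults ≤ 7 is 6.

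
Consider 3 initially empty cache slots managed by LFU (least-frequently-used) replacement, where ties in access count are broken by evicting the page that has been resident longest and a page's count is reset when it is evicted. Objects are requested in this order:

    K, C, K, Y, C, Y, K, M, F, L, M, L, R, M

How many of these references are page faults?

10

K: fault, frames [K]
C: fault, frames [K, C]
K: hit
Y: fault, frames [K, C, Y]
C: hit
Y: hit
K: hit
M: fault, evict C, frames [K, Y, M]
F: fault, evict M, frames [K, Y, F]
L: fault, evict F, frames [K, Y, L]
M: fault, evict L, frames [K, Y, M]
L: fault, evict M, frames [K, Y, L]
R: fault, evict L, frames [K, Y, R]
M: fault, evict R, frames [K, Y, M]
Page faults: 10.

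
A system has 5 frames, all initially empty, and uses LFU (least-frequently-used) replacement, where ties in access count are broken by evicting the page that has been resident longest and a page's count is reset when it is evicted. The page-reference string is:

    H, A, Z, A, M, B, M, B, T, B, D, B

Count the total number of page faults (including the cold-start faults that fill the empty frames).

7

H: miss, frames [H]
A: miss, frames [H, A]
Z: miss, frames [H, A, Z]
A: hit
M: miss, frames [H, A, Z, M]
B: miss, frames [H, A, Z, M, B]
M: hit
B: hit
T: miss, evict H, frames [A, Z, M, B, T]
B: hit
D: miss, evict Z, frames [A, M, B, T, D]
B: hit
Page faults: 7.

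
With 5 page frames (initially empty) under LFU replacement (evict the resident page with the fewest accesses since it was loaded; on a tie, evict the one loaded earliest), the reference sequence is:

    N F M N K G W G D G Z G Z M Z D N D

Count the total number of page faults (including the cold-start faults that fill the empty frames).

N → fault, frames (N)
F → fault, frames (N F)
M → fault, frames (N F M)
N → hit
K → fault, frames (N F M K)
G → fault, frames (N F M K G)
W → fault, evict F, frames (N M K G W)
G → hit
D → fault, evict M, frames (N K G W D)
G → hit
Z → fault, evict K, frames (N G W D Z)
G → hit
Z → hit
M → fault, evict W, frames (N G D Z M)
Z → hit
D → hit
N → hit
D → hit
Page faults: 9.

9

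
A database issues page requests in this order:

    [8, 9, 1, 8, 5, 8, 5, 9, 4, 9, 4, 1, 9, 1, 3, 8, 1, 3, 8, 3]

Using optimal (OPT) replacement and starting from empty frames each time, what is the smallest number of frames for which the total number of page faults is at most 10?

2

f=1: 20 faults
f=2: 10 faults
f=3: 7 faults
f=4: 6 faults
f=5: 6 faults
f=6: 6 faults
Smallest f with faults ≤ 10 is 2.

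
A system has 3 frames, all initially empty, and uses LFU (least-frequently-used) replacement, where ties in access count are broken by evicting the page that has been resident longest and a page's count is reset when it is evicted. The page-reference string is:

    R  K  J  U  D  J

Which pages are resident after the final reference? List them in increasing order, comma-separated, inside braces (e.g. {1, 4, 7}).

R → fault, frames {R}
K → fault, frames {R,K}
J → fault, frames {R,K,J}
U → fault, evict R, frames {K,J,U}
D → fault, evict K, frames {J,U,D}
J → hit

{D, J, U}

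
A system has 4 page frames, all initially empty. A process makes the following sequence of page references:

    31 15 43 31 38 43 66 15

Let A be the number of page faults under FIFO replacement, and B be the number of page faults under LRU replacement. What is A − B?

Under FIFO: F F F . F . F . → 5 faults.
Under LRU: F F F . F . F F → 6 faults.
A − B = 5 − 6 = -1.

-1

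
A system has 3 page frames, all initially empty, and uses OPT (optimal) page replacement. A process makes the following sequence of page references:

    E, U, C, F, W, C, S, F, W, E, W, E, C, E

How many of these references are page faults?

E → fault, frames {E}
U → fault, frames {E,U}
C → fault, frames {E,U,C}
F → fault, evict U, frames {E,C,F}
W → fault, evict E, frames {C,F,W}
C → hit
S → fault, evict C, frames {F,W,S}
F → hit
W → hit
E → fault, evict S, frames {F,W,E}
W → hit
E → hit
C → fault, evict W, frames {F,E,C}
E → hit
Page faults: 8.

8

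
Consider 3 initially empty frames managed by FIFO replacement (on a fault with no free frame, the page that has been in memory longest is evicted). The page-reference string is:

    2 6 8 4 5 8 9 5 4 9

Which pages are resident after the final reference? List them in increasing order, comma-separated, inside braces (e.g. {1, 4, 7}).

2 -> fault, frames [2]
6 -> fault, frames [2, 6]
8 -> fault, frames [2, 6, 8]
4 -> fault, evict 2, frames [6, 8, 4]
5 -> fault, evict 6, frames [8, 4, 5]
8 -> hit
9 -> fault, evict 8, frames [4, 5, 9]
5 -> hit
4 -> hit
9 -> hit

{4, 5, 9}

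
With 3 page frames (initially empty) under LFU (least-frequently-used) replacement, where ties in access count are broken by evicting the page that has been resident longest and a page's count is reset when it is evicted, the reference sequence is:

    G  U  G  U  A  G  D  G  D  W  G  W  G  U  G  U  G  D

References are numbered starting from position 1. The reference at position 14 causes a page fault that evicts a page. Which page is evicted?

pos 1: G: miss, frames (G)
pos 2: U: miss, frames (G U)
pos 3: G: hit
pos 4: U: hit
pos 5: A: miss, frames (G U A)
pos 6: G: hit
pos 7: D: miss, evict A, frames (G U D)
pos 8: G: hit
pos 9: D: hit
pos 10: W: miss, evict U, frames (G D W)
pos 11: G: hit
pos 12: W: hit
pos 13: G: hit
pos 14: U: miss, evict D, frames (G W U)
At position 14, page D is evicted.

D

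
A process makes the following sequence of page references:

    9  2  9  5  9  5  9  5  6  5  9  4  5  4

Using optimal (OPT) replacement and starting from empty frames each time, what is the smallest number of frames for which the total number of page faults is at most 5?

f=1: 14 faults
f=2: 6 faults
f=3: 5 faults
f=4: 5 faults
f=5: 5 faults
Smallest f with faults ≤ 5 is 3.

3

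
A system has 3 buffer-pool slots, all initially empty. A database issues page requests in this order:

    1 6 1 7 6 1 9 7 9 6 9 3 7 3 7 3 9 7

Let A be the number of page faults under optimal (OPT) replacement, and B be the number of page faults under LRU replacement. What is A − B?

-3

Under OPT: F F . F . . F . . . . F . . . . . . → 5 faults.
Under LRU: F F . F . . F F . F . F F . . . . . → 8 faults.
A − B = 5 − 8 = -3.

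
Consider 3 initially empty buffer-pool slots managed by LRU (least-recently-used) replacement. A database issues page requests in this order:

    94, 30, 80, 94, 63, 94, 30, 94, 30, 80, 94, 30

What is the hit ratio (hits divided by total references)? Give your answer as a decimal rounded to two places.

94 -> fault, frames [94]
30 -> fault, frames [94, 30]
80 -> fault, frames [94, 30, 80]
94 -> hit
63 -> fault, evict 30, frames [80, 94, 63]
94 -> hit
30 -> fault, evict 80, frames [63, 94, 30]
94 -> hit
30 -> hit
80 -> fault, evict 63, frames [94, 30, 80]
94 -> hit
30 -> hit
Hits: 6 of 12 references → 6/12 = 0.5000.

0.50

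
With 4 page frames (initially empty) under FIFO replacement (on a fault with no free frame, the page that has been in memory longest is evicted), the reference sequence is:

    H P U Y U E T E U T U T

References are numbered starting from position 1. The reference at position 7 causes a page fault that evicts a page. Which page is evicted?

pos 1: H → miss, frames (H)
pos 2: P → miss, frames (H P)
pos 3: U → miss, frames (H P U)
pos 4: Y → miss, frames (H P U Y)
pos 5: U → hit
pos 6: E → miss, evict H, frames (P U Y E)
pos 7: T → miss, evict P, frames (U Y E T)
At position 7, page P is evicted.

P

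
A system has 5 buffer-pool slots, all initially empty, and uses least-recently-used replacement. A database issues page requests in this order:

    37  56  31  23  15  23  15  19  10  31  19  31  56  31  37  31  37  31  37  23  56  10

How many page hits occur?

37: miss, frames [37]
56: miss, frames [37, 56]
31: miss, frames [37, 56, 31]
23: miss, frames [37, 56, 31, 23]
15: miss, frames [37, 56, 31, 23, 15]
23: hit
15: hit
19: miss, evict 37, frames [56, 31, 23, 15, 19]
10: miss, evict 56, frames [31, 23, 15, 19, 10]
31: hit
19: hit
31: hit
56: miss, evict 23, frames [15, 10, 19, 31, 56]
31: hit
37: miss, evict 15, frames [10, 19, 56, 31, 37]
31: hit
37: hit
31: hit
37: hit
23: miss, evict 10, frames [19, 56, 31, 37, 23]
56: hit
10: miss, evict 19, frames [31, 37, 23, 56, 10]
Hits: 11.

11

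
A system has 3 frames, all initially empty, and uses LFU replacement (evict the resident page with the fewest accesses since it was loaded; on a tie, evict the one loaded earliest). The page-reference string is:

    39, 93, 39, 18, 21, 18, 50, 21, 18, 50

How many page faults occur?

39 -> miss, frames {39}
93 -> miss, frames {39,93}
39 -> hit
18 -> miss, frames {39,93,18}
21 -> miss, evict 93, frames {39,18,21}
18 -> hit
50 -> miss, evict 21, frames {39,18,50}
21 -> miss, evict 50, frames {39,18,21}
18 -> hit
50 -> miss, evict 21, frames {39,18,50}
Page faults: 7.

7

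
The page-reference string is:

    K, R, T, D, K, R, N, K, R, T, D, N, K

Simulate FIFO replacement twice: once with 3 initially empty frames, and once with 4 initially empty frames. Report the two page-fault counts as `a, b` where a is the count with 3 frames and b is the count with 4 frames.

3 frames: F F F F F F F . . F F . F → 10 faults.
4 frames: F F F F . . F F F F F F F → 11 faults.
11 > 10: adding a frame increased faults — Belady's anomaly.

10, 11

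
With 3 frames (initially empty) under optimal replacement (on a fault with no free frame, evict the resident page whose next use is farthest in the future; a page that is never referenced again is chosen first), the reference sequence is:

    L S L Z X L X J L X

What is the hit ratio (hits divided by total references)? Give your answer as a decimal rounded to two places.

0.50

L → fault, frames (L)
S → fault, frames (L S)
L → hit
Z → fault, frames (L S Z)
X → fault, evict Z, frames (L S X)
L → hit
X → hit
J → fault, evict S, frames (L X J)
L → hit
X → hit
Hits: 5 of 10 references → 5/10 = 0.5000.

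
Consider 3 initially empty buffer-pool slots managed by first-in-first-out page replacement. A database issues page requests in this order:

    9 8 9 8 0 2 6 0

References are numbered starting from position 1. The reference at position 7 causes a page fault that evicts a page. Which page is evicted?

pos 1: 9: fault, frames (9)
pos 2: 8: fault, frames (9 8)
pos 3: 9: hit
pos 4: 8: hit
pos 5: 0: fault, frames (9 8 0)
pos 6: 2: fault, evict 9, frames (8 0 2)
pos 7: 6: fault, evict 8, frames (0 2 6)
At position 7, page 8 is evicted.

8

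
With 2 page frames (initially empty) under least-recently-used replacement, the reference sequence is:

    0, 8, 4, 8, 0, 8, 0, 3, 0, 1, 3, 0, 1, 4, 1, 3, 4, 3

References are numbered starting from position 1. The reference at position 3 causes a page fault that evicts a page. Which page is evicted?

0

pos 1: 0 -> miss, frames {0}
pos 2: 8 -> miss, frames {0,8}
pos 3: 4 -> miss, evict 0, frames {8,4}
At position 3, page 0 is evicted.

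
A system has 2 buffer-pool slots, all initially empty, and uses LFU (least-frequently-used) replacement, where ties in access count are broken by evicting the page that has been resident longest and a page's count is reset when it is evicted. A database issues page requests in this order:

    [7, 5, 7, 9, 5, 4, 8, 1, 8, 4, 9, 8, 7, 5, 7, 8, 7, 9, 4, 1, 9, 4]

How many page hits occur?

4

7 -> fault, frames (7)
5 -> fault, frames (7 5)
7 -> hit
9 -> fault, evict 5, frames (7 9)
5 -> fault, evict 9, frames (7 5)
4 -> fault, evict 5, frames (7 4)
8 -> fault, evict 4, frames (7 8)
1 -> fault, evict 8, frames (7 1)
8 -> fault, evict 1, frames (7 8)
4 -> fault, evict 8, frames (7 4)
9 -> fault, evict 4, frames (7 9)
8 -> fault, evict 9, frames (7 8)
7 -> hit
5 -> fault, evict 8, frames (7 5)
7 -> hit
8 -> fault, evict 5, frames (7 8)
7 -> hit
9 -> fault, evict 8, frames (7 9)
4 -> fault, evict 9, frames (7 4)
1 -> fault, evict 4, frames (7 1)
9 -> fault, evict 1, frames (7 9)
4 -> fault, evict 9, frames (7 4)
Hits: 4.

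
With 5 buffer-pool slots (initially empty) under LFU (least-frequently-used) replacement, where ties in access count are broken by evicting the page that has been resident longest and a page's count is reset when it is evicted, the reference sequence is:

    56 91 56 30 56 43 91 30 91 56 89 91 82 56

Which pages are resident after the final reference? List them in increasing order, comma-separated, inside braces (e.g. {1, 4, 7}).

56: fault, frames (56)
91: fault, frames (56 91)
56: hit
30: fault, frames (56 91 30)
56: hit
43: fault, frames (56 91 30 43)
91: hit
30: hit
91: hit
56: hit
89: fault, frames (56 91 30 43 89)
91: hit
82: fault, evict 43, frames (56 91 30 89 82)
56: hit

{30, 56, 82, 89, 91}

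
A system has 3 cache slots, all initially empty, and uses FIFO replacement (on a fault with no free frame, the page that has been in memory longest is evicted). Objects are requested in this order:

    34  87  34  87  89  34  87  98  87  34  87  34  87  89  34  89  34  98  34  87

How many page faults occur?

10

34: fault, frames (34)
87: fault, frames (34 87)
34: hit
87: hit
89: fault, frames (34 87 89)
34: hit
87: hit
98: fault, evict 34, frames (87 89 98)
87: hit
34: fault, evict 87, frames (89 98 34)
87: fault, evict 89, frames (98 34 87)
34: hit
87: hit
89: fault, evict 98, frames (34 87 89)
34: hit
89: hit
34: hit
98: fault, evict 34, frames (87 89 98)
34: fault, evict 87, frames (89 98 34)
87: fault, evict 89, frames (98 34 87)
Page faults: 10.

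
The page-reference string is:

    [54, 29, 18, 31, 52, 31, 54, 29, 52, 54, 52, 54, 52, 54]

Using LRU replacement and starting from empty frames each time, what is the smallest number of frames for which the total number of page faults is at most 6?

5

f=1: 14 faults
f=2: 9 faults
f=3: 8 faults
f=4: 7 faults
f=5: 5 faults
Smallest f with faults ≤ 6 is 5.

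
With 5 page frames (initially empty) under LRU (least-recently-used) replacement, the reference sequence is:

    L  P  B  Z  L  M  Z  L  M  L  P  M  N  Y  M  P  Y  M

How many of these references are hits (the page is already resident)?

L → miss, frames (L)
P → miss, frames (L P)
B → miss, frames (L P B)
Z → miss, frames (L P B Z)
L → hit
M → miss, frames (P B Z L M)
Z → hit
L → hit
M → hit
L → hit
P → hit
M → hit
N → miss, evict B, frames (Z L P M N)
Y → miss, evict Z, frames (L P M N Y)
M → hit
P → hit
Y → hit
M → hit
Hits: 11.

11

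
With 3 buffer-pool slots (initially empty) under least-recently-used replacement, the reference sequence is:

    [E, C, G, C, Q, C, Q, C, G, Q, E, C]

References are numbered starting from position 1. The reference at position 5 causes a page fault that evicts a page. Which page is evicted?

E

pos 1: E -> miss, frames [E]
pos 2: C -> miss, frames [E, C]
pos 3: G -> miss, frames [E, C, G]
pos 4: C -> hit
pos 5: Q -> miss, evict E, frames [G, C, Q]
At position 5, page E is evicted.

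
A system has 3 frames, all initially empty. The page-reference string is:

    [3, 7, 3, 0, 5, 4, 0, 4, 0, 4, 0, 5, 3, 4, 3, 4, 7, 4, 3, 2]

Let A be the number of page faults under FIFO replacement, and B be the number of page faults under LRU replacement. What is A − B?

-1

Under FIFO: F F . F F F . . . . . . F . . . F . . F → 8 faults.
Under LRU: F F . F F F . . . . . . F F . . F . . F → 9 faults.
A − B = 8 − 9 = -1.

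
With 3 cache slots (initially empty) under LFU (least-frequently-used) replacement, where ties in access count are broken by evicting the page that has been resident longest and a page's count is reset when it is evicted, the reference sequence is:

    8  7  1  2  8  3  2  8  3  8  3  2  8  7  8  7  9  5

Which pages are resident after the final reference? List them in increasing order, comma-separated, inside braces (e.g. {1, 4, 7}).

8 → fault, frames [8]
7 → fault, frames [8, 7]
1 → fault, frames [8, 7, 1]
2 → fault, evict 8, frames [7, 1, 2]
8 → fault, evict 7, frames [1, 2, 8]
3 → fault, evict 1, frames [2, 8, 3]
2 → hit
8 → hit
3 → hit
8 → hit
3 → hit
2 → hit
8 → hit
7 → fault, evict 2, frames [8, 3, 7]
8 → hit
7 → hit
9 → fault, evict 7, frames [8, 3, 9]
5 → fault, evict 9, frames [8, 3, 5]

{3, 5, 8}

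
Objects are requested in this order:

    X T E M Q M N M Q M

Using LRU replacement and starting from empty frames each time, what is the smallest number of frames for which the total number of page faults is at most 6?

f=1: 10 faults
f=2: 7 faults
f=3: 6 faults
f=4: 6 faults
f=5: 6 faults
f=6: 6 faults
Smallest f with faults ≤ 6 is 3.

3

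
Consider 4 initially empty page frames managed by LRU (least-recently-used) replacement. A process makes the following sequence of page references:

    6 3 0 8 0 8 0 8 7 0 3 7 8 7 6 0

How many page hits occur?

9

6 -> miss, frames (6)
3 -> miss, frames (6 3)
0 -> miss, frames (6 3 0)
8 -> miss, frames (6 3 0 8)
0 -> hit
8 -> hit
0 -> hit
8 -> hit
7 -> miss, evict 6, frames (3 0 8 7)
0 -> hit
3 -> hit
7 -> hit
8 -> hit
7 -> hit
6 -> miss, evict 0, frames (3 8 7 6)
0 -> miss, evict 3, frames (8 7 6 0)
Hits: 9.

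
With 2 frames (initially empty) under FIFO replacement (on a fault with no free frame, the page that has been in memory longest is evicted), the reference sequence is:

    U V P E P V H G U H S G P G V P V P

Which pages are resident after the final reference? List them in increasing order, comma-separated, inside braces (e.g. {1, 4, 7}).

{P, V}

U → fault, frames (U)
V → fault, frames (U V)
P → fault, evict U, frames (V P)
E → fault, evict V, frames (P E)
P → hit
V → fault, evict P, frames (E V)
H → fault, evict E, frames (V H)
G → fault, evict V, frames (H G)
U → fault, evict H, frames (G U)
H → fault, evict G, frames (U H)
S → fault, evict U, frames (H S)
G → fault, evict H, frames (S G)
P → fault, evict S, frames (G P)
G → hit
V → fault, evict G, frames (P V)
P → hit
V → hit
P → hit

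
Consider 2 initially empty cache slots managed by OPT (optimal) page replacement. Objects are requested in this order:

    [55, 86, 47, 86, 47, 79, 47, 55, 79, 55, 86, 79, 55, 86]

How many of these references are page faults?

7

55 -> fault, frames (55)
86 -> fault, frames (55 86)
47 -> fault, evict 55, frames (86 47)
86 -> hit
47 -> hit
79 -> fault, evict 86, frames (47 79)
47 -> hit
55 -> fault, evict 47, frames (79 55)
79 -> hit
55 -> hit
86 -> fault, evict 55, frames (79 86)
79 -> hit
55 -> fault, evict 79, frames (86 55)
86 -> hit
Page faults: 7.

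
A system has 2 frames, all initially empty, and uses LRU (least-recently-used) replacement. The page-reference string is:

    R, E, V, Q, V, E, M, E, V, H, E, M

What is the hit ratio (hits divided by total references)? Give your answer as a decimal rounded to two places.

0.17

R -> miss, frames (R)
E -> miss, frames (R E)
V -> miss, evict R, frames (E V)
Q -> miss, evict E, frames (V Q)
V -> hit
E -> miss, evict Q, frames (V E)
M -> miss, evict V, frames (E M)
E -> hit
V -> miss, evict M, frames (E V)
H -> miss, evict E, frames (V H)
E -> miss, evict V, frames (H E)
M -> miss, evict H, frames (E M)
Hits: 2 of 12 references → 2/12 = 0.1667.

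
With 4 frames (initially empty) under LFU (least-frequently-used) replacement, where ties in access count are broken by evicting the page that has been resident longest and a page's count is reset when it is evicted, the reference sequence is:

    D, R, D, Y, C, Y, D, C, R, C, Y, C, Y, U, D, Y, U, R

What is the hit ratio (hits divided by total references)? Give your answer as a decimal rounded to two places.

D -> miss, frames (D)
R -> miss, frames (D R)
D -> hit
Y -> miss, frames (D R Y)
C -> miss, frames (D R Y C)
Y -> hit
D -> hit
C -> hit
R -> hit
C -> hit
Y -> hit
C -> hit
Y -> hit
U -> miss, evict R, frames (D Y C U)
D -> hit
Y -> hit
U -> hit
R -> miss, evict U, frames (D Y C R)
Hits: 12 of 18 references → 12/18 = 0.6667.

0.67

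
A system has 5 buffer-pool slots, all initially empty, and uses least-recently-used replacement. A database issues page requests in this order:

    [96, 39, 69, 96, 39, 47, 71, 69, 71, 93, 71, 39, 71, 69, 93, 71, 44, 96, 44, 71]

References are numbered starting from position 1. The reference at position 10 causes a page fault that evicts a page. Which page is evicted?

pos 1: 96: miss, frames (96)
pos 2: 39: miss, frames (96 39)
pos 3: 69: miss, frames (96 39 69)
pos 4: 96: hit
pos 5: 39: hit
pos 6: 47: miss, frames (69 96 39 47)
pos 7: 71: miss, frames (69 96 39 47 71)
pos 8: 69: hit
pos 9: 71: hit
pos 10: 93: miss, evict 96, frames (39 47 69 71 93)
At position 10, page 96 is evicted.

96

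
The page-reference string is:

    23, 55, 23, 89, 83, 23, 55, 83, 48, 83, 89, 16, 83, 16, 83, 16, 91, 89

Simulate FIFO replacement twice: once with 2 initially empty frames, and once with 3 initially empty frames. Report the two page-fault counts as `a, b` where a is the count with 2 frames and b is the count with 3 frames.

13, 11

2 frames: F F . F F F F F F . F F F . . . F F → 13 faults.
3 frames: F F . F F F F . F F F F . . . . F . → 11 faults.
11 < 13: adding a frame reduced faults, as is typical.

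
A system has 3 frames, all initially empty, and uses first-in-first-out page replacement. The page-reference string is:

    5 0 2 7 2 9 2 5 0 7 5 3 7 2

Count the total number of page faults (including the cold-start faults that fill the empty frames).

10

5 -> miss, frames [5]
0 -> miss, frames [5, 0]
2 -> miss, frames [5, 0, 2]
7 -> miss, evict 5, frames [0, 2, 7]
2 -> hit
9 -> miss, evict 0, frames [2, 7, 9]
2 -> hit
5 -> miss, evict 2, frames [7, 9, 5]
0 -> miss, evict 7, frames [9, 5, 0]
7 -> miss, evict 9, frames [5, 0, 7]
5 -> hit
3 -> miss, evict 5, frames [0, 7, 3]
7 -> hit
2 -> miss, evict 0, frames [7, 3, 2]
Page faults: 10.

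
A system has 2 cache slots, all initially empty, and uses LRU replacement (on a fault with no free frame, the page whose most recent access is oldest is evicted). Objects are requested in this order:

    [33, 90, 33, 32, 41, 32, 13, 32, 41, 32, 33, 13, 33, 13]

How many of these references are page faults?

33: miss, frames [33]
90: miss, frames [33, 90]
33: hit
32: miss, evict 90, frames [33, 32]
41: miss, evict 33, frames [32, 41]
32: hit
13: miss, evict 41, frames [32, 13]
32: hit
41: miss, evict 13, frames [32, 41]
32: hit
33: miss, evict 41, frames [32, 33]
13: miss, evict 32, frames [33, 13]
33: hit
13: hit
Page faults: 8.

8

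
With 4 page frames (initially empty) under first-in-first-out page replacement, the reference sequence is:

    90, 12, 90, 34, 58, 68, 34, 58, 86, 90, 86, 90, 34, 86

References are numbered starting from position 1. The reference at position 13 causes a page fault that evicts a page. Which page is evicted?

58

pos 1: 90: miss, frames {90}
pos 2: 12: miss, frames {90,12}
pos 3: 90: hit
pos 4: 34: miss, frames {90,12,34}
pos 5: 58: miss, frames {90,12,34,58}
pos 6: 68: miss, evict 90, frames {12,34,58,68}
pos 7: 34: hit
pos 8: 58: hit
pos 9: 86: miss, evict 12, frames {34,58,68,86}
pos 10: 90: miss, evict 34, frames {58,68,86,90}
pos 11: 86: hit
pos 12: 90: hit
pos 13: 34: miss, evict 58, frames {68,86,90,34}
At position 13, page 58 is evicted.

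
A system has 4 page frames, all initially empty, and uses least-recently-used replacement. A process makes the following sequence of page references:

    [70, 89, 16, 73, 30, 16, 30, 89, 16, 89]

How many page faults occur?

70 -> miss, frames (70)
89 -> miss, frames (70 89)
16 -> miss, frames (70 89 16)
73 -> miss, frames (70 89 16 73)
30 -> miss, evict 70, frames (89 16 73 30)
16 -> hit
30 -> hit
89 -> hit
16 -> hit
89 -> hit
Page faults: 5.

5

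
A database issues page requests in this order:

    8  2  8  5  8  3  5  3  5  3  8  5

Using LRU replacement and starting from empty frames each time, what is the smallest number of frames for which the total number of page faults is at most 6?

f=1: 12 faults
f=2: 7 faults
f=3: 4 faults
f=4: 4 faults
Smallest f with faults ≤ 6 is 3.

3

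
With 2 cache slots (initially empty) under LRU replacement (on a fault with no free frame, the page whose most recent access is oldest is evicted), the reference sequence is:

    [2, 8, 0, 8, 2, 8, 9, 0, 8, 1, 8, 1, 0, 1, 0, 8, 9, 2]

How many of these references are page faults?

12

2 -> fault, frames [2]
8 -> fault, frames [2, 8]
0 -> fault, evict 2, frames [8, 0]
8 -> hit
2 -> fault, evict 0, frames [8, 2]
8 -> hit
9 -> fault, evict 2, frames [8, 9]
0 -> fault, evict 8, frames [9, 0]
8 -> fault, evict 9, frames [0, 8]
1 -> fault, evict 0, frames [8, 1]
8 -> hit
1 -> hit
0 -> fault, evict 8, frames [1, 0]
1 -> hit
0 -> hit
8 -> fault, evict 1, frames [0, 8]
9 -> fault, evict 0, frames [8, 9]
2 -> fault, evict 8, frames [9, 2]
Page faults: 12.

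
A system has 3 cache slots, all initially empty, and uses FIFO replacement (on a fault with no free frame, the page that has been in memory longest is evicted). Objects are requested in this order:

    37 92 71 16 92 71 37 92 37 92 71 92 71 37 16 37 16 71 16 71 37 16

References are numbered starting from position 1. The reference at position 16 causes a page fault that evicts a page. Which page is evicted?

92

pos 1: 37 -> fault, frames [37]
pos 2: 92 -> fault, frames [37, 92]
pos 3: 71 -> fault, frames [37, 92, 71]
pos 4: 16 -> fault, evict 37, frames [92, 71, 16]
pos 5: 92 -> hit
pos 6: 71 -> hit
pos 7: 37 -> fault, evict 92, frames [71, 16, 37]
pos 8: 92 -> fault, evict 71, frames [16, 37, 92]
pos 9: 37 -> hit
pos 10: 92 -> hit
pos 11: 71 -> fault, evict 16, frames [37, 92, 71]
pos 12: 92 -> hit
pos 13: 71 -> hit
pos 14: 37 -> hit
pos 15: 16 -> fault, evict 37, frames [92, 71, 16]
pos 16: 37 -> fault, evict 92, frames [71, 16, 37]
At position 16, page 92 is evicted.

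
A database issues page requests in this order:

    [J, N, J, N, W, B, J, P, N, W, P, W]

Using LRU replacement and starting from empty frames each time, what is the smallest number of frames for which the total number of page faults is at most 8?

3

f=1: 12 faults
f=2: 9 faults
f=3: 8 faults
f=4: 7 faults
f=5: 5 faults
Smallest f with faults ≤ 8 is 3.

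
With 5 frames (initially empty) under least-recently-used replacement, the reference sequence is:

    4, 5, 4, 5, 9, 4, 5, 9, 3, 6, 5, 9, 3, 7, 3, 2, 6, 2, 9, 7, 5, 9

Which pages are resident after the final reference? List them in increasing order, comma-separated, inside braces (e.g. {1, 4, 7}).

{2, 5, 6, 7, 9}

4 → miss, frames {4}
5 → miss, frames {4,5}
4 → hit
5 → hit
9 → miss, frames {4,5,9}
4 → hit
5 → hit
9 → hit
3 → miss, frames {4,5,9,3}
6 → miss, frames {4,5,9,3,6}
5 → hit
9 → hit
3 → hit
7 → miss, evict 4, frames {6,5,9,3,7}
3 → hit
2 → miss, evict 6, frames {5,9,7,3,2}
6 → miss, evict 5, frames {9,7,3,2,6}
2 → hit
9 → hit
7 → hit
5 → miss, evict 3, frames {6,2,9,7,5}
9 → hit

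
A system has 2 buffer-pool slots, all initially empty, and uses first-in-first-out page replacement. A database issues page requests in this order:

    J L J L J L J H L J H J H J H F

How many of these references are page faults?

J -> fault, frames {J}
L -> fault, frames {J,L}
J -> hit
L -> hit
J -> hit
L -> hit
J -> hit
H -> fault, evict J, frames {L,H}
L -> hit
J -> fault, evict L, frames {H,J}
H -> hit
J -> hit
H -> hit
J -> hit
H -> hit
F -> fault, evict H, frames {J,F}
Page faults: 5.

5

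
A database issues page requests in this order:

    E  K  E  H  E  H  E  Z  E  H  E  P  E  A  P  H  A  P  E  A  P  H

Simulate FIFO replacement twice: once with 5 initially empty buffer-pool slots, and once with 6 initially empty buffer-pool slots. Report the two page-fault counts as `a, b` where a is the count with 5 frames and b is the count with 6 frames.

7, 6

5 frames: F F . F . . . F . . . F . F . . . . F . . . → 7 faults.
6 frames: F F . F . . . F . . . F . F . . . . . . . . → 6 faults.
6 < 7: adding a frame reduced faults, as is typical.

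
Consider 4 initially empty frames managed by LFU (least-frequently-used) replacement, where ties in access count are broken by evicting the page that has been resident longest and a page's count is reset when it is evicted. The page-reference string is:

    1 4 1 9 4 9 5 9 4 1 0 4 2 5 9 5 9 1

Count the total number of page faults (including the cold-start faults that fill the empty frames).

1: fault, frames (1)
4: fault, frames (1 4)
1: hit
9: fault, frames (1 4 9)
4: hit
9: hit
5: fault, frames (1 4 9 5)
9: hit
4: hit
1: hit
0: fault, evict 5, frames (1 4 9 0)
4: hit
2: fault, evict 0, frames (1 4 9 2)
5: fault, evict 2, frames (1 4 9 5)
9: hit
5: hit
9: hit
1: hit
Page faults: 7.

7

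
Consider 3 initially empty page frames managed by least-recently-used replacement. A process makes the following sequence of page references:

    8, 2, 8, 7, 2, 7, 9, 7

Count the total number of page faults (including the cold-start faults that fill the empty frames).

4

8 → fault, frames (8)
2 → fault, frames (8 2)
8 → hit
7 → fault, frames (2 8 7)
2 → hit
7 → hit
9 → fault, evict 8, frames (2 7 9)
7 → hit
Page faults: 4.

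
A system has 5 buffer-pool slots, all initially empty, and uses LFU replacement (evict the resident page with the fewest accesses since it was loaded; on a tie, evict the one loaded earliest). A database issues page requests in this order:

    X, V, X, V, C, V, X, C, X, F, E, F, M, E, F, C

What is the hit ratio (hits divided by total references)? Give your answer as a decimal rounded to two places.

X -> fault, frames (X)
V -> fault, frames (X V)
X -> hit
V -> hit
C -> fault, frames (X V C)
V -> hit
X -> hit
C -> hit
X -> hit
F -> fault, frames (X V C F)
E -> fault, frames (X V C F E)
F -> hit
M -> fault, evict E, frames (X V C F M)
E -> fault, evict M, frames (X V C F E)
F -> hit
C -> hit
Hits: 9 of 16 references → 9/16 = 0.5625.

0.56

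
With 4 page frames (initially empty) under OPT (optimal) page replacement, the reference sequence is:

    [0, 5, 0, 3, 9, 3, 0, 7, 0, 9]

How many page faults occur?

5

0 -> fault, frames (0)
5 -> fault, frames (0 5)
0 -> hit
3 -> fault, frames (0 5 3)
9 -> fault, frames (0 5 3 9)
3 -> hit
0 -> hit
7 -> fault, evict 3, frames (0 5 9 7)
0 -> hit
9 -> hit
Page faults: 5.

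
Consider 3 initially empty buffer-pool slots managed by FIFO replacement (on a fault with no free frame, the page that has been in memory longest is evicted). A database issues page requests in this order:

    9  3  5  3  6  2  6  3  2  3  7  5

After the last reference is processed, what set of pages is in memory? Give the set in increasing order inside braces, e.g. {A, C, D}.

{3, 5, 7}

9 -> fault, frames {9}
3 -> fault, frames {9,3}
5 -> fault, frames {9,3,5}
3 -> hit
6 -> fault, evict 9, frames {3,5,6}
2 -> fault, evict 3, frames {5,6,2}
6 -> hit
3 -> fault, evict 5, frames {6,2,3}
2 -> hit
3 -> hit
7 -> fault, evict 6, frames {2,3,7}
5 -> fault, evict 2, frames {3,7,5}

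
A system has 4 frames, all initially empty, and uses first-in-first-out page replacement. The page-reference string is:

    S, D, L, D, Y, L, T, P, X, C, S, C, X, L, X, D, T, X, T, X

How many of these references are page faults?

S -> fault, frames {S}
D -> fault, frames {S,D}
L -> fault, frames {S,D,L}
D -> hit
Y -> fault, frames {S,D,L,Y}
L -> hit
T -> fault, evict S, frames {D,L,Y,T}
P -> fault, evict D, frames {L,Y,T,P}
X -> fault, evict L, frames {Y,T,P,X}
C -> fault, evict Y, frames {T,P,X,C}
S -> fault, evict T, frames {P,X,C,S}
C -> hit
X -> hit
L -> fault, evict P, frames {X,C,S,L}
X -> hit
D -> fault, evict X, frames {C,S,L,D}
T -> fault, evict C, frames {S,L,D,T}
X -> fault, evict S, frames {L,D,T,X}
T -> hit
X -> hit
Page faults: 13.

13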